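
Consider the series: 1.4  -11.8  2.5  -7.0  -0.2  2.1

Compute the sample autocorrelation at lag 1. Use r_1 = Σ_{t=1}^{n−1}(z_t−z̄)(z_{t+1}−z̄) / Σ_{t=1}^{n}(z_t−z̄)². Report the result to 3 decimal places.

-0.596

Mean z̄ = (1.4 − 11.8 + 2.5 − 7.0 − 0.2 + 2.1)/6 = -2.1667
Σ(z_t−z̄)(z_{t+1}−z̄) = (-34.3589) + (-44.9556) + (-22.5556) + (-9.5056) + (8.3911) = -102.9844
Denominator Σ(z_t−z̄)² = 172.7333
r_1 = -102.9844 / 172.7333 = -0.596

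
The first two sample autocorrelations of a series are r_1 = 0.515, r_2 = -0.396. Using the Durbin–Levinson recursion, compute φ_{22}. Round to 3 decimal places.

-0.900

φ_{22} = (r_2 − r_1²) / (1 − r_1²)
r_1² = (0.515)² = 0.265225
Numerator = -0.396 − 0.2652 = -0.6612; denominator = 1 − 0.2652 = 0.7348
φ_{22} = -0.6612 / 0.7348 = -0.900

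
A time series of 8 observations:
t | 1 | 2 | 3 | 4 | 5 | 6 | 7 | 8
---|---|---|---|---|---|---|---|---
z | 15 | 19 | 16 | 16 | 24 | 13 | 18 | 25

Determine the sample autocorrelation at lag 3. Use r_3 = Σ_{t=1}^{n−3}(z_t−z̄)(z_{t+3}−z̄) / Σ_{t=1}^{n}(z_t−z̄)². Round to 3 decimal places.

0.493

Mean z̄ = (15 + 19 + 16 + 16 + 24 + 13 + 18 + 25)/8 = 18.2500
Deviations from mean: -3.2500, 0.7500, -2.2500, -2.2500, 5.7500, -5.2500, -0.2500, 6.7500
Numerator Σ_{t=1}^{5}(z_t−z̄)(z_{t+3}−z̄) = 62.8125
Denominator Σ(z_t−z̄)² = 127.5000
r_3 = 62.8125 / 127.5000 = 0.493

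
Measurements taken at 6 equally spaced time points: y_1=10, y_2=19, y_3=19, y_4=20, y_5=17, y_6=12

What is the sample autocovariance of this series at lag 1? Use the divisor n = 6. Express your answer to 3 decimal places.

Mean ȳ = (10 + 19 + 19 + 20 + 17 + 12)/6 = 16.1667
Deviations: -6.1667, 2.8333, 2.8333, 3.8333, 0.8333, -4.1667
Σ_{t=1}^{5}(y_t−ȳ)(y_{t+1}−ȳ) = 1.1389
γ_1 = 1.1389 / 6 = 0.190

0.190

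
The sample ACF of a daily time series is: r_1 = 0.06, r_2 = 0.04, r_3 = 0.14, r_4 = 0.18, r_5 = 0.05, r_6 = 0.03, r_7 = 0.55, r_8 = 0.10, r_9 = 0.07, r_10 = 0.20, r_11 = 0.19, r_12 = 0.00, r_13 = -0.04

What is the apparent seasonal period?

The largest autocorrelation is r_7 = 0.55; the remaining lags stay at or below 0.20.
The dominant spike at lag 7 indicates a seasonal period of 7.

7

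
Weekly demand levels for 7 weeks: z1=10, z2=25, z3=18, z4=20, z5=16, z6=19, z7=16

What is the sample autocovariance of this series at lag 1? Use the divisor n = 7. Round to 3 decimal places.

Mean z̄ = (10 + 25 + 18 + 20 + 16 + 19 + 16)/7 = 17.7143
Deviations: -7.7143, 7.2857, 0.2857, 2.2857, -1.7143, 1.2857, -1.7143
Σ_{t=1}^{6}(z_t−z̄)(z_{t+1}−z̄) = -61.7959
γ_1 = -61.7959 / 7 = -8.828

-8.828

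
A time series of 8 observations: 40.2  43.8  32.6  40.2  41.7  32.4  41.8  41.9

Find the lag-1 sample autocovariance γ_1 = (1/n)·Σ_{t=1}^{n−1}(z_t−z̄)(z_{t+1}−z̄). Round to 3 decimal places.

-7.150

Mean z̄ = (40.2 + 43.8 + 32.6 + 40.2 + 41.7 + 32.4 + 41.8 + 41.9)/8 = 39.3250
Σ_{t=1}^{7}(z_t−z̄)(z_{t+1}−z̄) = -57.1981
γ_1 = -57.1981 / 8 = -7.150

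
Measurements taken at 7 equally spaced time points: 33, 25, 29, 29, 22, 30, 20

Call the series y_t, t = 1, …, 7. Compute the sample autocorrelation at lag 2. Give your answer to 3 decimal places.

0.297

Mean ȳ = (33 + 25 + 29 + 29 + 22 + 30 + 20)/7 = 26.8571
Numerator Σ_{t=1}^{5}(y_t−ȳ)(y_{t+2}−ȳ) = 38.8163
Denominator Σ(y_t−ȳ)² = 130.8571
r_2 = 38.8163 / 130.8571 = 0.297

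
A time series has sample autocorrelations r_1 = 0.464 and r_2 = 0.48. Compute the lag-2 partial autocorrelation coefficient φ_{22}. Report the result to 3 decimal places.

φ_{22} = (r_2 − r_1²) / (1 − r_1²)
r_1² = (0.464)² = 0.215296
Numerator = 0.48 − 0.2153 = 0.2647; denominator = 1 − 0.2153 = 0.7847
φ_{22} = 0.2647 / 0.7847 = 0.337

0.337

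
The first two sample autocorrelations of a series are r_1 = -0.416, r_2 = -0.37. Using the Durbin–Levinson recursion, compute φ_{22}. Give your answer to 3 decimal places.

φ_{22} = (r_2 − r_1²) / (1 − r_1²)
r_1² = (-0.416)² = 0.173056
Numerator = -0.37 − 0.1731 = -0.5431; denominator = 1 − 0.1731 = 0.8269
φ_{22} = -0.5431 / 0.8269 = -0.657

-0.657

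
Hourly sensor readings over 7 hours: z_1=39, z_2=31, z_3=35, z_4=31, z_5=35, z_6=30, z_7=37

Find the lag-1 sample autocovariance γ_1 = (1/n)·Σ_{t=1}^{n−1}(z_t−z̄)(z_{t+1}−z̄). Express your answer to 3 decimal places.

Mean z̄ = (39 + 31 + 35 + 31 + 35 + 30 + 37)/7 = 34.0000
Deviations: 5.0000, -3.0000, 1.0000, -3.0000, 1.0000, -4.0000, 3.0000
Σ_{t=1}^{6}(z_t−z̄)(z_{t+1}−z̄) = -40.0000
γ_1 = -40.0000 / 7 = -5.714

-5.714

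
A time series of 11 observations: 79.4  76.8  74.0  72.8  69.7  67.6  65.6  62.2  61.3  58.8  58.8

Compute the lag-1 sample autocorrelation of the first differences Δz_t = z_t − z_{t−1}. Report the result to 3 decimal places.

-0.404

First differences Δz: -2.6, -2.8, -1.2, -3.1, -2.1, -2.0, -3.4, -0.9, -2.5, 0.0
Mean of differences = -2.0600
Numerator Σ(Δz_t−Δz̄)(Δz_{t+1}−Δz̄) = -4.1436
Denominator Σ(Δz_t−Δz̄)² = 10.2440
r_1(Δz) = -4.1436 / 10.2440 = -0.404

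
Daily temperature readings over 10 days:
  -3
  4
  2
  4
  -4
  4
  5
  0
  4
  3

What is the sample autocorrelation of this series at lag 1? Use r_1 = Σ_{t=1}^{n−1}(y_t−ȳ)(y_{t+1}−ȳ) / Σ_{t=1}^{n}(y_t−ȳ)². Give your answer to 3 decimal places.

Mean ȳ = (-3 + 4 + 2 + 4 − 4 + 4 + 5 + 0 + 4 + 3)/10 = 1.9000
Numerator Σ_{t=1}^{9}(y_t−ȳ)(y_{t+1}−ȳ) = -35.7100
Denominator Σ(y_t−ȳ)² = 90.9000
r_1 = -35.7100 / 90.9000 = -0.393

-0.393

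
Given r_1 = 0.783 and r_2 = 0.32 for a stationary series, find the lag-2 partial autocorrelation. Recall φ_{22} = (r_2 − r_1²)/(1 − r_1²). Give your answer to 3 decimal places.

φ_{22} = (r_2 − r_1²) / (1 − r_1²)
r_1² = (0.783)² = 0.613089
Numerator = 0.32 − 0.6131 = -0.2931; denominator = 1 − 0.6131 = 0.3869
φ_{22} = -0.2931 / 0.3869 = -0.758

-0.758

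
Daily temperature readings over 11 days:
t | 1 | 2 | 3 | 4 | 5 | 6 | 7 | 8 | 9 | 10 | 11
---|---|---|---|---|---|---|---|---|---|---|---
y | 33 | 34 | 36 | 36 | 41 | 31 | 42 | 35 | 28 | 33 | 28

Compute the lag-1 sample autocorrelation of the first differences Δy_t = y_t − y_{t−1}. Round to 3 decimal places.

-0.622

First differences Δy: 1, 2, 0, 5, -10, 11, -7, -7, 5, -5
Mean of differences = -0.5000
Numerator Σ(Δy_t−Δȳ)(Δy_{t+1}−Δȳ) = -246.7500
Denominator Σ(Δy_t−Δȳ)² = 396.5000
r_1(Δy) = -246.7500 / 396.5000 = -0.622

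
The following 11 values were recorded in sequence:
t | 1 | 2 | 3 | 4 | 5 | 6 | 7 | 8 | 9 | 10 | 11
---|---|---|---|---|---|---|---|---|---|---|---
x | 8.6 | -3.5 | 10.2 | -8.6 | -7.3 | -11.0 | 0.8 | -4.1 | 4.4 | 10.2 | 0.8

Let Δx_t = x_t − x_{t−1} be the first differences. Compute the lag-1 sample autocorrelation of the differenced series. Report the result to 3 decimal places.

-0.560

First differences Δx: -12.1, 13.7, -18.8, 1.3, -3.7, 11.8, -4.9, 8.5, 5.8, -9.4
Mean of differences = -0.7800
Numerator Σ(Δx_t−Δx̄)(Δx_{t+1}−Δx̄) = -590.8524
Denominator Σ(Δx_t−Δx̄)² = 1054.3360
r_1(Δx) = -590.8524 / 1054.3360 = -0.560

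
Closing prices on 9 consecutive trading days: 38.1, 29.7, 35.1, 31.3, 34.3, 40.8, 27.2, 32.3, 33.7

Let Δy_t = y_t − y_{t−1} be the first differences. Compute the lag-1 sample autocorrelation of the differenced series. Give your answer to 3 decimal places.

-0.551

First differences Δy: -8.4, 5.4, -3.8, 3.0, 6.5, -13.6, 5.1, 1.4
Mean of differences = -0.5500
Numerator Σ(Δy_t−Δȳ)(Δy_{t+1}−Δȳ) = -207.2725
Denominator Σ(Δy_t−Δȳ)² = 375.9200
r_1(Δy) = -207.2725 / 375.9200 = -0.551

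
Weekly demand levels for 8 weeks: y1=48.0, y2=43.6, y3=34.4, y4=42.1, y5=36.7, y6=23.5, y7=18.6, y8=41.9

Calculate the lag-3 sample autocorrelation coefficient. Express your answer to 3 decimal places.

Mean ȳ = (48.0 + 43.6 + 34.4 + 42.1 + 36.7 + 23.5 + 18.6 + 41.9)/8 = 36.1000
Deviations from mean: 11.9000, 7.5000, -1.7000, 6.0000, 0.6000, -12.6000, -17.5000, 5.8000
Σ(y_t−ȳ)(y_{t+3}−ȳ) = (71.4000) + (4.5000) + (21.4200) + (-105.0000) + (3.4800) = -4.2000
Denominator Σ(y_t−ȳ)² = 735.7600
r_3 = -4.2000 / 735.7600 = -0.006

-0.006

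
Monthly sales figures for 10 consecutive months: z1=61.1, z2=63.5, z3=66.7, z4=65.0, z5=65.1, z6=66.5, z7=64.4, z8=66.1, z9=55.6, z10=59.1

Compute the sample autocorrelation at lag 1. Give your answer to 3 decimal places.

0.271

Mean z̄ = (61.1 + 63.5 + 66.7 + 65.0 + 65.1 + 66.5 + 64.4 + 66.1 + 55.6 + 59.1)/10 = 63.3100
Numerator Σ_{t=1}^{9}(z_t−z̄)(z_{t+1}−z̄) = 32.1549
Denominator Σ(z_t−z̄)² = 118.7890
r_1 = 32.1549 / 118.7890 = 0.271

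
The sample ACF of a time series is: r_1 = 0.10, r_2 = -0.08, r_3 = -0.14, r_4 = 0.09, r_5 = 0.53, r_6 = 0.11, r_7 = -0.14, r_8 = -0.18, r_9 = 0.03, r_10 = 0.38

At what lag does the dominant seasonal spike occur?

5

The largest autocorrelation is r_5 = 0.53, with a weaker echo at lag 10 (0.38); the remaining lags stay at or below 0.11.
The dominant spike at lag 5 indicates a seasonal period of 5.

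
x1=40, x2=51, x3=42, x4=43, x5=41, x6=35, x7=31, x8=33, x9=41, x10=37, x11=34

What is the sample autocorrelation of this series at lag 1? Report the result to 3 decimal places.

0.416

Mean x̄ = (40 + 51 + 42 + 43 + 41 + 35 + 31 + 33 + 41 + 37 + 34)/11 = 38.9091
Numerator Σ_{t=1}^{10}(x_t−x̄)(x_{t+1}−x̄) = 134.2645
Denominator Σ(x_t−x̄)² = 322.9091
r_1 = 134.2645 / 322.9091 = 0.416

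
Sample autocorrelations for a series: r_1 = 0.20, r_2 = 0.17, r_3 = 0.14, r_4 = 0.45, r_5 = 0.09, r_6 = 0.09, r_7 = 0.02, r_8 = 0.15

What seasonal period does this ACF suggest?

4

The largest autocorrelation is r_4 = 0.45; the remaining lags stay at or below 0.20.
The dominant spike at lag 4 indicates a seasonal period of 4.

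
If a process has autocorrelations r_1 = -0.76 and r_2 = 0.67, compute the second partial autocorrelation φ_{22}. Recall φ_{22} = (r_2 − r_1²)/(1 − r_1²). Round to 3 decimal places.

φ_{22} = (r_2 − r_1²) / (1 − r_1²)
r_1² = (-0.76)² = 0.5776
Numerator = 0.67 − 0.5776 = 0.0924; denominator = 1 − 0.5776 = 0.4224
φ_{22} = 0.0924 / 0.4224 = 0.219

0.219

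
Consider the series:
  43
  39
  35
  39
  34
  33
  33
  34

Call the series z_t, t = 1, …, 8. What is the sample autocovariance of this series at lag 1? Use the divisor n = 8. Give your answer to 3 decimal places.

3.836

Mean z̄ = (43 + 39 + 35 + 39 + 34 + 33 + 33 + 34)/8 = 36.2500
Σ_{t=1}^{7}(z_t−z̄)(z_{t+1}−z̄) = 30.6875
γ_1 = 30.6875 / 8 = 3.836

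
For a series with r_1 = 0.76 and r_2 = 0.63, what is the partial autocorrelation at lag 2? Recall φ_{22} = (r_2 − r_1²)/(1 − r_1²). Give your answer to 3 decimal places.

φ_{22} = (r_2 − r_1²) / (1 − r_1²)
r_1² = (0.76)² = 0.5776
Numerator = 0.63 − 0.5776 = 0.0524; denominator = 1 − 0.5776 = 0.4224
φ_{22} = 0.0524 / 0.4224 = 0.124

0.124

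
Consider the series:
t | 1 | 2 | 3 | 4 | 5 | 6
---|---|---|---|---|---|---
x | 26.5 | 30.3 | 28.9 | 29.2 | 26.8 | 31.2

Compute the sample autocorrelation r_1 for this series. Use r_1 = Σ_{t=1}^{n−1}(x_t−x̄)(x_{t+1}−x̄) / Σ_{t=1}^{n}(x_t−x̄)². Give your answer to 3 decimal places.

-0.507

Mean x̄ = (26.5 + 30.3 + 28.9 + 29.2 + 26.8 + 31.2)/6 = 28.8167
Deviations from mean: -2.3167, 1.4833, 0.0833, 0.3833, -2.0167, 2.3833
Σ(x_t−x̄)(x_{t+1}−x̄) = (-3.4364) + (0.1236) + (0.0319) + (-0.7731) + (-4.8064) = -8.8603
Denominator Σ(x_t−x̄)² = 17.4683
r_1 = -8.8603 / 17.4683 = -0.507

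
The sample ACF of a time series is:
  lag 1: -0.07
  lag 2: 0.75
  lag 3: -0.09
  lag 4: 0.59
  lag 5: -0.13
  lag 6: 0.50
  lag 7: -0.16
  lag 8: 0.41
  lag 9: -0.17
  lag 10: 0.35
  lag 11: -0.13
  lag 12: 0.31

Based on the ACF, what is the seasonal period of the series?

2

The largest autocorrelation is r_2 = 0.75, with weaker echoes at lags 4 (0.59), 6 (0.50), 8 (0.41), 10 (0.35) and 12 (0.31); the remaining lags stay at or below -0.07.
The dominant spike at lag 2 indicates a seasonal period of 2.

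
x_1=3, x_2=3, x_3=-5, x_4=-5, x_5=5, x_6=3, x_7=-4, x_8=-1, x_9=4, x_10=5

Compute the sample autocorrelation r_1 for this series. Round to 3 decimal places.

0.107

Mean x̄ = (3 + 3 − 5 − 5 + 5 + 3 − 4 − 1 + 4 + 5)/10 = 0.8000
Numerator Σ_{t=1}^{9}(x_t−x̄)(x_{t+1}−x̄) = 16.3600
Denominator Σ(x_t−x̄)² = 153.6000
r_1 = 16.3600 / 153.6000 = 0.107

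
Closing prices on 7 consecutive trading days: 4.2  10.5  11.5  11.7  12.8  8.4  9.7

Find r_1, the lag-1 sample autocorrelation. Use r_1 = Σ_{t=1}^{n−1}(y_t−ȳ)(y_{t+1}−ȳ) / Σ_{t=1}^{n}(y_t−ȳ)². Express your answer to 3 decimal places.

Mean ȳ = (4.2 + 10.5 + 11.5 + 11.7 + 12.8 + 8.4 + 9.7)/7 = 9.8286
Deviations from mean: -5.6286, 0.6714, 1.6714, 1.8714, 2.9714, -1.4286, -0.1286
Σ(y_t−ȳ)(y_{t+1}−ȳ) = (-3.7792) + (1.1222) + (3.1280) + (5.5608) + (-4.2449) + (0.1837) = 1.9706
Denominator Σ(y_t−ȳ)² = 49.3143
r_1 = 1.9706 / 49.3143 = 0.040

0.040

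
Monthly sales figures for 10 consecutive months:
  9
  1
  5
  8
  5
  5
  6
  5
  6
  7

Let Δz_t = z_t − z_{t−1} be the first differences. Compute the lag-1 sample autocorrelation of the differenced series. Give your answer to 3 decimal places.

-0.285

First differences Δz: -8, 4, 3, -3, 0, 1, -1, 1, 1
Mean of differences = -0.2222
Numerator Σ(Δz_t−Δz̄)(Δz_{t+1}−Δz̄) = -28.9383
Denominator Σ(Δz_t−Δz̄)² = 101.5556
r_1(Δz) = -28.9383 / 101.5556 = -0.285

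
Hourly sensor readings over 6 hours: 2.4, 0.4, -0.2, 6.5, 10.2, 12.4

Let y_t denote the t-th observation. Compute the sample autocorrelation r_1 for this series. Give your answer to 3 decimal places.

0.543

Mean ȳ = (2.4 + 0.4 − 0.2 + 6.5 + 10.2 + 12.4)/6 = 5.2833
Deviations from mean: -2.8833, -4.8833, -5.4833, 1.2167, 4.9167, 7.1167
Numerator Σ_{t=1}^{5}(y_t−ȳ)(y_{t+1}−ȳ) = 75.1581
Denominator Σ(y_t−ȳ)² = 138.5283
r_1 = 75.1581 / 138.5283 = 0.543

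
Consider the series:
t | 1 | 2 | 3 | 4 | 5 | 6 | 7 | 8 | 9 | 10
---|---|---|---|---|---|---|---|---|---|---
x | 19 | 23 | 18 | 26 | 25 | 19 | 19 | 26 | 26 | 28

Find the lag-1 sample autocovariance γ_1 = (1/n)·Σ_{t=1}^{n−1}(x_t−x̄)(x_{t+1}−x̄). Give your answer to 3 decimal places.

Mean x̄ = (19 + 23 + 18 + 26 + 25 + 19 + 19 + 26 + 26 + 28)/10 = 22.9000
Σ_{t=1}^{9}(x_t−x̄)(x_{t+1}−x̄) = 10.7900
γ_1 = 10.7900 / 10 = 1.079

1.079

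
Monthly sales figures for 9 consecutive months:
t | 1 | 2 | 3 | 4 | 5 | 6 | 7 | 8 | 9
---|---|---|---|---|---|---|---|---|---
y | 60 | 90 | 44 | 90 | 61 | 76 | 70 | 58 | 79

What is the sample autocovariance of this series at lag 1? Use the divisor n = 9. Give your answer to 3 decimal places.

Mean ȳ = (60 + 90 + 44 + 90 + 61 + 76 + 70 + 58 + 79)/9 = 69.7778
Σ_{t=1}^{8}(y_t−ȳ)(y_{t+1}−ȳ) = -1582.2716
γ_1 = -1582.2716 / 9 = -175.808

-175.808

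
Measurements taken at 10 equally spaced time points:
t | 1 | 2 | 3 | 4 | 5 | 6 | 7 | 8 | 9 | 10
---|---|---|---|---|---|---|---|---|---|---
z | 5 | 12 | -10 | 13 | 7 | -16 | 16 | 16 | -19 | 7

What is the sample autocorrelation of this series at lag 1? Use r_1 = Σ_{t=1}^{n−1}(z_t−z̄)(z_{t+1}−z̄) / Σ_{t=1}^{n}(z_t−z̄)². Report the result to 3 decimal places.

Mean z̄ = (5 + 12 − 10 + 13 + 7 − 16 + 16 + 16 − 19 + 7)/10 = 3.1000
Numerator Σ_{t=1}^{9}(z_t−z̄)(z_{t+1}−z̄) = -716.5100
Denominator Σ(z_t−z̄)² = 1568.9000
r_1 = -716.5100 / 1568.9000 = -0.457

-0.457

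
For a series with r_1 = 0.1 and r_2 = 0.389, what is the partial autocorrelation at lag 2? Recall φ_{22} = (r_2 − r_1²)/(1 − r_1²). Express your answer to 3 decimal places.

φ_{22} = (r_2 − r_1²) / (1 − r_1²)
r_1² = (0.1)² = 0.01
Numerator = 0.389 − 0.0100 = 0.3790; denominator = 1 − 0.0100 = 0.9900
φ_{22} = 0.3790 / 0.9900 = 0.383

0.383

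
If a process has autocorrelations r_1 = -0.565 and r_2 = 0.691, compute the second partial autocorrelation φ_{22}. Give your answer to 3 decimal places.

0.546

φ_{22} = (r_2 − r_1²) / (1 − r_1²)
r_1² = (-0.565)² = 0.319225
Numerator = 0.691 − 0.3192 = 0.3718; denominator = 1 − 0.3192 = 0.6808
φ_{22} = 0.3718 / 0.6808 = 0.546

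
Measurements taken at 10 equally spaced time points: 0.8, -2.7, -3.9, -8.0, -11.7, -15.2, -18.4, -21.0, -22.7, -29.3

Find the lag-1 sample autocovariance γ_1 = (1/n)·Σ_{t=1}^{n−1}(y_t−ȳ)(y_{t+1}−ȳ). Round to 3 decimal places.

Mean ȳ = (0.8 − 2.7 − 3.9 − 8.0 − 11.7 − 15.2 − 18.4 − 21.0 − 22.7 − 29.3)/10 = -13.2100
Σ_{t=1}^{9}(y_t−ȳ)(y_{t+1}−ȳ) = 575.8399
γ_1 = 575.8399 / 10 = 57.584

57.584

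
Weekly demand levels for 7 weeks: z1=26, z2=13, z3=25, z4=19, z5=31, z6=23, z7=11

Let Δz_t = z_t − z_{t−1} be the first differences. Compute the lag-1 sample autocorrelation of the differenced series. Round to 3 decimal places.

First differences Δz: -13, 12, -6, 12, -8, -12
Mean of differences = -2.5000
Numerator Σ(Δz_t−Δz̄)(Δz_{t+1}−Δz̄) = -281.2500
Denominator Σ(Δz_t−Δz̄)² = 663.5000
r_1(Δz) = -281.2500 / 663.5000 = -0.424

-0.424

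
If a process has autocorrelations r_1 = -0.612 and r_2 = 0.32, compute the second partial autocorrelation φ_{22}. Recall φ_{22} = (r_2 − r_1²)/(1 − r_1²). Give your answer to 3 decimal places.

-0.087

φ_{22} = (r_2 − r_1²) / (1 − r_1²)
r_1² = (-0.612)² = 0.374544
Numerator = 0.32 − 0.3745 = -0.0545; denominator = 1 − 0.3745 = 0.6255
φ_{22} = -0.0545 / 0.6255 = -0.087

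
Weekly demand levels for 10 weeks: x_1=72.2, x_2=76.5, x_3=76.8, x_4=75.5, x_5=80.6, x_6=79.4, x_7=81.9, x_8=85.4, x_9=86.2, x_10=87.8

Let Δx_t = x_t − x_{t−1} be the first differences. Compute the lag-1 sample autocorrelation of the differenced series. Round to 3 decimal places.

First differences Δx: 4.3, 0.3, -1.3, 5.1, -1.2, 2.5, 3.5, 0.8, 1.6
Mean of differences = 1.7333
Numerator Σ(Δx_t−Δx̄)(Δx_{t+1}−Δx̄) = -21.8378
Denominator Σ(Δx_t−Δx̄)² = 42.3800
r_1(Δx) = -21.8378 / 42.3800 = -0.515

-0.515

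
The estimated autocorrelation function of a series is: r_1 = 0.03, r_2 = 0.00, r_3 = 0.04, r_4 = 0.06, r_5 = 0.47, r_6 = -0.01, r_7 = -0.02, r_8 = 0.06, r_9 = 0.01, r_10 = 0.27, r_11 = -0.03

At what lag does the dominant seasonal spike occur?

The largest autocorrelation is r_5 = 0.47, with a weaker echo at lag 10 (0.27); the remaining lags stay at or below 0.06.
The dominant spike at lag 5 indicates a seasonal period of 5.

5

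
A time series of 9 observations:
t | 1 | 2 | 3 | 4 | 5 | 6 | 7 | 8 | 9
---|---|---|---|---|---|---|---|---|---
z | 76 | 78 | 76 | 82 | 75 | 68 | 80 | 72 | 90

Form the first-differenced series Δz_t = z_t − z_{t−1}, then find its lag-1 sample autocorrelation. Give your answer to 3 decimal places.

-0.501

First differences Δz: 2, -2, 6, -7, -7, 12, -8, 18
Mean of differences = 1.7500
Numerator Σ(Δz_t−Δz̄)(Δz_{t+1}−Δz̄) = -325.5625
Denominator Σ(Δz_t−Δz̄)² = 649.5000
r_1(Δz) = -325.5625 / 649.5000 = -0.501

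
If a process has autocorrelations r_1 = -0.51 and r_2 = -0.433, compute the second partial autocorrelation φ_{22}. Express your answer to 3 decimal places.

φ_{22} = (r_2 − r_1²) / (1 − r_1²)
r_1² = (-0.51)² = 0.2601
Numerator = -0.433 − 0.2601 = -0.6931; denominator = 1 − 0.2601 = 0.7399
φ_{22} = -0.6931 / 0.7399 = -0.937

-0.937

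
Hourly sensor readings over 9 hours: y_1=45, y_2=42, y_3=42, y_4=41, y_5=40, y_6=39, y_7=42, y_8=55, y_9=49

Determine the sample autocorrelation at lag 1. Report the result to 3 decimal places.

Mean ȳ = (45 + 42 + 42 + 41 + 40 + 39 + 42 + 55 + 49)/9 = 43.8889
Numerator Σ_{t=1}^{8}(y_t−ȳ)(y_{t+1}−ȳ) = 82.2099
Denominator Σ(y_t−ȳ)² = 208.8889
r_1 = 82.2099 / 208.8889 = 0.394

0.394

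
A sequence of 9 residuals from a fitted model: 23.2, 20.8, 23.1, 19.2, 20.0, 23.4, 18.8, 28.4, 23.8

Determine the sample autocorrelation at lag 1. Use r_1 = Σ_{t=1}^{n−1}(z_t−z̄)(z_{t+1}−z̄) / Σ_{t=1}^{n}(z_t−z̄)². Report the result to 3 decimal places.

Mean z̄ = (23.2 + 20.8 + 23.1 + 19.2 + 20.0 + 23.4 + 18.8 + 28.4 + 23.8)/9 = 22.3000
Numerator Σ_{t=1}^{8}(z_t−z̄)(z_{t+1}−z̄) = -16.4800
Denominator Σ(z_t−z̄)² = 71.5200
r_1 = -16.4800 / 71.5200 = -0.230

-0.230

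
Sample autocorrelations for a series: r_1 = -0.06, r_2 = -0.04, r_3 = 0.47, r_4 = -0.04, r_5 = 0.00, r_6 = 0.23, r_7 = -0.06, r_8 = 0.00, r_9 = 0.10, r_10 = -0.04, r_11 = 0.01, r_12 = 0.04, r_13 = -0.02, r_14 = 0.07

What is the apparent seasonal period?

3

The largest autocorrelation is r_3 = 0.47, with a weaker echo at lag 6 (0.23); the remaining lags stay at or below 0.10.
The dominant spike at lag 3 indicates a seasonal period of 3.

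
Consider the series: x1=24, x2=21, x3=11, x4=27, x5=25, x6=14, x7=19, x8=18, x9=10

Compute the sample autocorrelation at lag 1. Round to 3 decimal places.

-0.142

Mean x̄ = (24 + 21 + 11 + 27 + 25 + 14 + 19 + 18 + 10)/9 = 18.7778
Numerator Σ_{t=1}^{8}(x_t−x̄)(x_{t+1}−x̄) = -42.6049
Denominator Σ(x_t−x̄)² = 299.5556
r_1 = -42.6049 / 299.5556 = -0.142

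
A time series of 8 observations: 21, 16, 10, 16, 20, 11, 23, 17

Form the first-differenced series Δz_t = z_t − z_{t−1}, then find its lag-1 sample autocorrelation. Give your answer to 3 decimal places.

-0.523

First differences Δz: -5, -6, 6, 4, -9, 12, -6
Mean of differences = -0.5714
Numerator Σ(Δz_t−Δz̄)(Δz_{t+1}−Δz̄) = -194.3265
Denominator Σ(Δz_t−Δz̄)² = 371.7143
r_1(Δz) = -194.3265 / 371.7143 = -0.523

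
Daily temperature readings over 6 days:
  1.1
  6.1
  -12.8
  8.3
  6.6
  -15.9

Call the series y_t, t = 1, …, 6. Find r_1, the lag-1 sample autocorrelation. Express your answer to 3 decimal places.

Mean ȳ = (1.1 + 6.1 − 12.8 + 8.3 + 6.6 − 15.9)/6 = -1.1000
Deviations from mean: 2.2000, 7.2000, -11.7000, 9.4000, 7.7000, -14.8000
Numerator Σ_{t=1}^{5}(y_t−ȳ)(y_{t+1}−ȳ) = -219.9600
Denominator Σ(y_t−ȳ)² = 560.2600
r_1 = -219.9600 / 560.2600 = -0.393

-0.393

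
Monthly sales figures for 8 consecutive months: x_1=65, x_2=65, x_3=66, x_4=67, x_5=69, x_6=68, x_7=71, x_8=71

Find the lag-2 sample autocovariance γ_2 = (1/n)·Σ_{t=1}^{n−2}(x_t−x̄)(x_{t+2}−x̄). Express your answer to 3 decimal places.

Mean x̄ = (65 + 65 + 66 + 67 + 69 + 68 + 71 + 71)/8 = 67.7500
Deviations: -2.7500, -2.7500, -1.7500, -0.7500, 1.2500, 0.2500, 3.2500, 3.2500
Σ_{t=1}^{6}(x_t−x̄)(x_{t+2}−x̄) = 9.3750
γ_2 = 9.3750 / 8 = 1.172

1.172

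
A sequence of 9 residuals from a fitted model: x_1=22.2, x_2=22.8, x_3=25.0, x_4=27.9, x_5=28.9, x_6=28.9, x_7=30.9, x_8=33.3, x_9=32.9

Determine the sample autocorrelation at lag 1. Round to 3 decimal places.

Mean x̄ = (22.2 + 22.8 + 25.0 + 27.9 + 28.9 + 28.9 + 30.9 + 33.3 + 32.9)/9 = 28.0889
Numerator Σ_{t=1}^{8}(x_t−x̄)(x_{t+1}−x̄) = 90.5710
Denominator Σ(x_t−x̄)² = 131.7489
r_1 = 90.5710 / 131.7489 = 0.687

0.687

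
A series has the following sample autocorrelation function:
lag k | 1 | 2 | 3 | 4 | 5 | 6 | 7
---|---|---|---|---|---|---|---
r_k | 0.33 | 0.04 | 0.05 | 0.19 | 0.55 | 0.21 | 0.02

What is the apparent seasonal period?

5

The largest autocorrelation is r_5 = 0.55; the remaining lags stay at or below 0.33. The elevated value at lag 1 (0.33), dropping to 0.04 at lag 2, reflects decaying short-term dependence rather than seasonality.
The dominant spike at lag 5 indicates a seasonal period of 5.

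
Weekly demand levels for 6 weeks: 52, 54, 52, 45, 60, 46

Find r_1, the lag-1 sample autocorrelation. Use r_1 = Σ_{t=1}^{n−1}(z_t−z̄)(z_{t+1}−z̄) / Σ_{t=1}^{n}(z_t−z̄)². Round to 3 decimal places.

-0.678

Mean z̄ = (52 + 54 + 52 + 45 + 60 + 46)/6 = 51.5000
Σ(z_t−z̄)(z_{t+1}−z̄) = (1.2500) + (1.2500) + (-3.2500) + (-55.2500) + (-46.7500) = -102.7500
Denominator Σ(z_t−z̄)² = 151.5000
r_1 = -102.7500 / 151.5000 = -0.678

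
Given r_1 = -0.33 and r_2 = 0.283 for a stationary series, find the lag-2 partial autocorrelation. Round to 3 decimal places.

0.195

φ_{22} = (r_2 − r_1²) / (1 − r_1²)
r_1² = (-0.33)² = 0.1089
Numerator = 0.283 − 0.1089 = 0.1741; denominator = 1 − 0.1089 = 0.8911
φ_{22} = 0.1741 / 0.8911 = 0.195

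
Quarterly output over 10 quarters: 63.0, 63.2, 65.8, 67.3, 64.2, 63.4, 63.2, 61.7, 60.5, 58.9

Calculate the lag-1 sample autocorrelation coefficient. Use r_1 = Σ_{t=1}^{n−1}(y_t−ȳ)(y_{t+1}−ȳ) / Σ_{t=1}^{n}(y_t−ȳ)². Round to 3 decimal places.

0.587

Mean ȳ = (63.0 + 63.2 + 65.8 + 67.3 + 64.2 + 63.4 + 63.2 + 61.7 + 60.5 + 58.9)/10 = 63.1200
Numerator Σ_{t=1}^{9}(y_t−ȳ)(y_{t+1}−ȳ) = 30.9096
Denominator Σ(y_t−ȳ)² = 52.6160
r_1 = 30.9096 / 52.6160 = 0.587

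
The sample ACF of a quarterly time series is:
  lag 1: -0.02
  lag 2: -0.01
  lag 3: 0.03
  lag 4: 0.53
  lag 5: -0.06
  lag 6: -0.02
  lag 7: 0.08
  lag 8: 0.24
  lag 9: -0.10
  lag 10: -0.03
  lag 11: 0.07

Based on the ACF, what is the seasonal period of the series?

4

The largest autocorrelation is r_4 = 0.53, with a weaker echo at lag 8 (0.24); the remaining lags stay at or below 0.08.
The dominant spike at lag 4 indicates a seasonal period of 4.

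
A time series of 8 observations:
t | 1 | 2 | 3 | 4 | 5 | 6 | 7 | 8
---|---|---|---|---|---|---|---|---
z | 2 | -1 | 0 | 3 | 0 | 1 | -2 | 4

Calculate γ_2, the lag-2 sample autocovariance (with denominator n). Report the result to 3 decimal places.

-0.129

Mean z̄ = (2 − 1 + 0 + 3 + 0 + 1 − 2 + 4)/8 = 0.8750
Deviations: 1.1250, -1.8750, -0.8750, 2.1250, -0.8750, 0.1250, -2.8750, 3.1250
Σ_{t=1}^{6}(z_t−z̄)(z_{t+2}−z̄) = -1.0313
γ_2 = -1.0313 / 8 = -0.129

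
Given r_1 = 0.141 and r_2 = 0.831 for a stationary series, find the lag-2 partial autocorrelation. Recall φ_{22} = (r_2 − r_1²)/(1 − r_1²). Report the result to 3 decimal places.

0.828

φ_{22} = (r_2 − r_1²) / (1 − r_1²)
r_1² = (0.141)² = 0.019881
Numerator = 0.831 − 0.0199 = 0.8111; denominator = 1 − 0.0199 = 0.9801
φ_{22} = 0.8111 / 0.9801 = 0.828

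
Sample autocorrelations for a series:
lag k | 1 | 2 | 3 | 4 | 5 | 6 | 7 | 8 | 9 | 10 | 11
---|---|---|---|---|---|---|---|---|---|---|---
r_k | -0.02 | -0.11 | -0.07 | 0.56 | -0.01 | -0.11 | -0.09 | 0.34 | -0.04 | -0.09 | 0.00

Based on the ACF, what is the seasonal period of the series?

4

The largest autocorrelation is r_4 = 0.56, with a weaker echo at lag 8 (0.34); the remaining lags stay at or below 0.00.
The dominant spike at lag 4 indicates a seasonal period of 4.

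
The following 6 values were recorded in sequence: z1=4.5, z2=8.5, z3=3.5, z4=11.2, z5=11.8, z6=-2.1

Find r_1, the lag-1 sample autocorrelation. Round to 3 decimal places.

Mean z̄ = (4.5 + 8.5 + 3.5 + 11.2 + 11.8 − 2.1)/6 = 6.2333
Numerator Σ_{t=1}^{5}(z_t−z̄)(z_{t+1}−z̄) = -42.4411
Denominator Σ(z_t−z̄)² = 140.7133
r_1 = -42.4411 / 140.7133 = -0.302

-0.302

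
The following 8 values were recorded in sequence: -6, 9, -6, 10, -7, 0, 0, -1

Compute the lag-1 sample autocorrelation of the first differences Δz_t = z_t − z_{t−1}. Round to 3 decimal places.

First differences Δz: 15, -15, 16, -17, 7, 0, -1
Mean of differences = 0.7143
Numerator Σ(Δz_t−Δz̄)(Δz_{t+1}−Δz̄) = -850.0816
Denominator Σ(Δz_t−Δz̄)² = 1041.4286
r_1(Δz) = -850.0816 / 1041.4286 = -0.816

-0.816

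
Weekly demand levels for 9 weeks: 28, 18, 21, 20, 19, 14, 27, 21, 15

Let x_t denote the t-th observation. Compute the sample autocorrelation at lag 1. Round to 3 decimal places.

Mean x̄ = (28 + 18 + 21 + 20 + 19 + 14 + 27 + 21 + 15)/9 = 20.3333
Numerator Σ_{t=1}^{8}(x_t−x̄)(x_{t+1}−x̄) = -52.1111
Denominator Σ(x_t−x̄)² = 180.0000
r_1 = -52.1111 / 180.0000 = -0.290

-0.290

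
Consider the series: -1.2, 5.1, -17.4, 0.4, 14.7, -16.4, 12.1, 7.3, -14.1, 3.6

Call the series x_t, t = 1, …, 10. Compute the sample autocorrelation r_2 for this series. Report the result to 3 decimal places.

-0.266

Mean x̄ = (-1.2 + 5.1 − 17.4 + 0.4 + 14.7 − 16.4 + 12.1 + 7.3 − 14.1 + 3.6)/10 = -0.5900
Numerator Σ_{t=1}^{8}(x_t−x̄)(x_{t+2}−x̄) = -325.8832
Denominator Σ(x_t−x̄)² = 1223.4090
r_2 = -325.8832 / 1223.4090 = -0.266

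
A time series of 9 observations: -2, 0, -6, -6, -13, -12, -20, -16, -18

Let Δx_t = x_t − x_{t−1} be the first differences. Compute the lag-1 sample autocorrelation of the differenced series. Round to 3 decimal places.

First differences Δx: 2, -6, 0, -7, 1, -8, 4, -2
Mean of differences = -2.0000
Numerator Σ(Δx_t−Δx̄)(Δx_{t+1}−Δx̄) = -103.0000
Denominator Σ(Δx_t−Δx̄)² = 142.0000
r_1(Δx) = -103.0000 / 142.0000 = -0.725

-0.725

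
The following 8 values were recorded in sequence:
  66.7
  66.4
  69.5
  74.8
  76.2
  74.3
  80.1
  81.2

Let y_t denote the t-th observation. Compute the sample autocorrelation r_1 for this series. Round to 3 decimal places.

Mean ȳ = (66.7 + 66.4 + 69.5 + 74.8 + 76.2 + 74.3 + 80.1 + 81.2)/8 = 73.6500
Deviations from mean: -6.9500, -7.2500, -4.1500, 1.1500, 2.5500, 0.6500, 6.4500, 7.5500
Σ(y_t−ȳ)(y_{t+1}−ȳ) = (50.3875) + (30.0875) + (-4.7725) + (2.9325) + (1.6575) + (4.1925) + (48.6975) = 133.1825
Denominator Σ(y_t−ȳ)² = 224.9400
r_1 = 133.1825 / 224.9400 = 0.592

0.592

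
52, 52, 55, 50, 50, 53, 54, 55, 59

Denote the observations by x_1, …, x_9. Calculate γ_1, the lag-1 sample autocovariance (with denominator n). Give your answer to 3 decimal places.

Mean x̄ = (52 + 52 + 55 + 50 + 50 + 53 + 54 + 55 + 59)/9 = 53.3333
Σ_{t=1}^{8}(x_t−x̄)(x_{t+1}−x̄) = 16.5556
γ_1 = 16.5556 / 9 = 1.840

1.840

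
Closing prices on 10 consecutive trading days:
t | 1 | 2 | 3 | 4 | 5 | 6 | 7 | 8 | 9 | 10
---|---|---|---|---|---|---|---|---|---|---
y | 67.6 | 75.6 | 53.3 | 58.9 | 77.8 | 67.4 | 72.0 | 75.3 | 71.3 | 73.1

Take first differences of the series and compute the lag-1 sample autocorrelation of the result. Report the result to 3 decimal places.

First differences Δy: 8.0, -22.3, 5.6, 18.9, -10.4, 4.6, 3.3, -4.0, 1.8
Mean of differences = 0.6111
Numerator Σ(Δy_t−Δȳ)(Δy_{t+1}−Δȳ) = -444.8057
Denominator Σ(Δy_t−Δȳ)² = 1105.9489
r_1(Δy) = -444.8057 / 1105.9489 = -0.402

-0.402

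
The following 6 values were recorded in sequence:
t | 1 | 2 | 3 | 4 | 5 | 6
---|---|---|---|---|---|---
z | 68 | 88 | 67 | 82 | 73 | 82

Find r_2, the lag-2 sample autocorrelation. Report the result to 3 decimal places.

Mean z̄ = (68 + 88 + 67 + 82 + 73 + 82)/6 = 76.6667
Deviations from mean: -8.6667, 11.3333, -9.6667, 5.3333, -3.6667, 5.3333
Σ(z_t−z̄)(z_{t+2}−z̄) = (83.7778) + (60.4444) + (35.4444) + (28.4444) = 208.1111
Denominator Σ(z_t−z̄)² = 367.3333
r_2 = 208.1111 / 367.3333 = 0.567

0.567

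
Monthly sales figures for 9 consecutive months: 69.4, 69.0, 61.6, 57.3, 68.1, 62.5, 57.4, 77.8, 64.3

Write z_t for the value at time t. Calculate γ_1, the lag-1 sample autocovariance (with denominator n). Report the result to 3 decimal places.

-9.823

Mean z̄ = (69.4 + 69.0 + 61.6 + 57.3 + 68.1 + 62.5 + 57.4 + 77.8 + 64.3)/9 = 65.2667
Σ_{t=1}^{8}(z_t−z̄)(z_{t+1}−z̄) = -88.4044
γ_1 = -88.4044 / 9 = -9.823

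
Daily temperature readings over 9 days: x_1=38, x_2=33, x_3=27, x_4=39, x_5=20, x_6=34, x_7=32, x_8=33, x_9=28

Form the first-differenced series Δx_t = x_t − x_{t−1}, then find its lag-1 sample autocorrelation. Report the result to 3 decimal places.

-0.735

First differences Δx: -5, -6, 12, -19, 14, -2, 1, -5
Mean of differences = -1.2500
Numerator Σ(Δx_t−Δx̄)(Δx_{t+1}−Δx̄) = -572.5625
Denominator Σ(Δx_t−Δx̄)² = 779.5000
r_1(Δx) = -572.5625 / 779.5000 = -0.735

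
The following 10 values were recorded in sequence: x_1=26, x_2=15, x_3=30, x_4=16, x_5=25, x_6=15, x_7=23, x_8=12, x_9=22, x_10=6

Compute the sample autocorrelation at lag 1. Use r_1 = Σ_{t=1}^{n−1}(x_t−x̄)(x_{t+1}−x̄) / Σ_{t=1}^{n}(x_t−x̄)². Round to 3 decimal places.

Mean x̄ = (26 + 15 + 30 + 16 + 25 + 15 + 23 + 12 + 22 + 6)/10 = 19.0000
Numerator Σ_{t=1}^{9}(x_t−x̄)(x_{t+1}−x̄) = -251.0000
Denominator Σ(x_t−x̄)² = 490.0000
r_1 = -251.0000 / 490.0000 = -0.512

-0.512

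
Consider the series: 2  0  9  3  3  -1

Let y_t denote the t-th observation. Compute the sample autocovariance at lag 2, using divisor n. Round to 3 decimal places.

-0.704

Mean ȳ = (2 + 0 + 9 + 3 + 3 − 1)/6 = 2.6667
Σ_{t=1}^{4}(y_t−ȳ)(y_{t+2}−ȳ) = -4.2222
γ_2 = -4.2222 / 6 = -0.704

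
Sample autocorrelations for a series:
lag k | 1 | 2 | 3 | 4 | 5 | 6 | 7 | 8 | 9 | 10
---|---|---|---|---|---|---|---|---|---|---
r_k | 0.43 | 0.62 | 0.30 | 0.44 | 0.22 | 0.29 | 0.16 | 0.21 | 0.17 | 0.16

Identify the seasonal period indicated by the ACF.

The largest autocorrelation is r_2 = 0.62, with a weaker echo at lag 4 (0.44); the remaining lags stay at or below 0.43.
The dominant spike at lag 2 indicates a seasonal period of 2.

2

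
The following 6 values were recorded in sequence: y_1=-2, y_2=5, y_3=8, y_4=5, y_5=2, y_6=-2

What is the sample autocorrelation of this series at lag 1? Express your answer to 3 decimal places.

Mean ȳ = (-2 + 5 + 8 + 5 + 2 − 2)/6 = 2.6667
Σ(y_t−ȳ)(y_{t+1}−ȳ) = (-10.8889) + (12.4444) + (12.4444) + (-1.5556) + (3.1111) = 15.5556
Denominator Σ(y_t−ȳ)² = 83.3333
r_1 = 15.5556 / 83.3333 = 0.187

0.187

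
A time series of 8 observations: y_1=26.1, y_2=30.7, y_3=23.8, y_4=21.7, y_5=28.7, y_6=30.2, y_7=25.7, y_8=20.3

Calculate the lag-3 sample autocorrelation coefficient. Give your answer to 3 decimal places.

-0.110

Mean ȳ = (26.1 + 30.7 + 23.8 + 21.7 + 28.7 + 30.2 + 25.7 + 20.3)/8 = 25.9000
Numerator Σ_{t=1}^{5}(y_t−ȳ)(y_{t+3}−ȳ) = -11.2700
Denominator Σ(y_t−ȳ)² = 102.8600
r_3 = -11.2700 / 102.8600 = -0.110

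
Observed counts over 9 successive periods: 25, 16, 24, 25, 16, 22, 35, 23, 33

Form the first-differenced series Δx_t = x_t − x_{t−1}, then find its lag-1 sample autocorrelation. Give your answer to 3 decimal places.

-0.499

First differences Δx: -9, 8, 1, -9, 6, 13, -12, 10
Mean of differences = 1.0000
Numerator Σ(Δx_t−Δx̄)(Δx_{t+1}−Δx̄) = -333.0000
Denominator Σ(Δx_t−Δx̄)² = 668.0000
r_1(Δx) = -333.0000 / 668.0000 = -0.499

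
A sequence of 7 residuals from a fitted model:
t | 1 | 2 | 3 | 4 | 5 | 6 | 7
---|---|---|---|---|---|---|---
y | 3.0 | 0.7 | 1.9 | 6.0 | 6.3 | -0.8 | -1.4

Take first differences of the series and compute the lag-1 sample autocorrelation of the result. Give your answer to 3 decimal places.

First differences Δy: -2.3, 1.2, 4.1, 0.3, -7.1, -0.6
Mean of differences = -0.7333
Numerator Σ(Δy_t−Δȳ)(Δy_{t+1}−Δȳ) = 3.8822
Denominator Σ(Δy_t−Δȳ)² = 71.1733
r_1(Δy) = 3.8822 / 71.1733 = 0.055

0.055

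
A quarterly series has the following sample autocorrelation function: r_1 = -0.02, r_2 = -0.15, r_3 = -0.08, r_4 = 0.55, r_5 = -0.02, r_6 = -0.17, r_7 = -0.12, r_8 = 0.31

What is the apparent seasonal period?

The largest autocorrelation is r_4 = 0.55, with a weaker echo at lag 8 (0.31); the remaining lags stay at or below -0.02.
The dominant spike at lag 4 indicates a seasonal period of 4.

4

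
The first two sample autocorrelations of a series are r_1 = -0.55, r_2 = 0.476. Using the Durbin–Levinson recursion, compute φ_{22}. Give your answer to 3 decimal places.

φ_{22} = (r_2 − r_1²) / (1 − r_1²)
r_1² = (-0.55)² = 0.3025
Numerator = 0.476 − 0.3025 = 0.1735; denominator = 1 − 0.3025 = 0.6975
φ_{22} = 0.1735 / 0.6975 = 0.249

0.249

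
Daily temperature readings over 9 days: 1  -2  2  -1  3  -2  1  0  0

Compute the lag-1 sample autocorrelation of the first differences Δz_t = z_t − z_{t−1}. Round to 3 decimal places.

First differences Δz: -3, 4, -3, 4, -5, 3, -1, 0
Mean of differences = -0.1250
Numerator Σ(Δz_t−Δz̄)(Δz_{t+1}−Δz̄) = -73.7656
Denominator Σ(Δz_t−Δz̄)² = 84.8750
r_1(Δz) = -73.7656 / 84.8750 = -0.869

-0.869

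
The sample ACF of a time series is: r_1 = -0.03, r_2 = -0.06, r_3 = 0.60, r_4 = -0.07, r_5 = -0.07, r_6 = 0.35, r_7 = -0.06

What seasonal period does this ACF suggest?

The largest autocorrelation is r_3 = 0.60, with a weaker echo at lag 6 (0.35); the remaining lags stay at or below -0.03.
The dominant spike at lag 3 indicates a seasonal period of 3.

3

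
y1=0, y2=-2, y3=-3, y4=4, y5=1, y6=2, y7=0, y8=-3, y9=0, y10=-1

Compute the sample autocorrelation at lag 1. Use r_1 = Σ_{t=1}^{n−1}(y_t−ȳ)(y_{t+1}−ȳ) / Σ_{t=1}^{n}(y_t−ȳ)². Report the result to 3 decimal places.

Mean ȳ = (0 − 2 − 3 + 4 + 1 + 2 + 0 − 3 + 0 − 1)/10 = -0.2000
Numerator Σ_{t=1}^{9}(y_t−ȳ)(y_{t+1}−ȳ) = -0.2400
Denominator Σ(y_t−ȳ)² = 43.6000
r_1 = -0.2400 / 43.6000 = -0.006

-0.006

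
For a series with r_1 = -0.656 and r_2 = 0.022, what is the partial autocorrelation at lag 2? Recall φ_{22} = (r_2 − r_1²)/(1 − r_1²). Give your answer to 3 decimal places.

φ_{22} = (r_2 − r_1²) / (1 − r_1²)
r_1² = (-0.656)² = 0.430336
Numerator = 0.022 − 0.4303 = -0.4083; denominator = 1 − 0.4303 = 0.5697
φ_{22} = -0.4083 / 0.5697 = -0.717

-0.717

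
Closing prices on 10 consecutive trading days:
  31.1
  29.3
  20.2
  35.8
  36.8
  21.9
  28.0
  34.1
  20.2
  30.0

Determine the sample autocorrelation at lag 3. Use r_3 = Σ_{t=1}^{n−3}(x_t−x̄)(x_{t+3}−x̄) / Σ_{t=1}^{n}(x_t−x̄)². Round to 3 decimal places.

Mean x̄ = (31.1 + 29.3 + 20.2 + 35.8 + 36.8 + 21.9 + 28.0 + 34.1 + 20.2 + 30.0)/10 = 28.7400
Numerator Σ_{t=1}^{7}(x_t−x̄)(x_{t+3}−x̄) = 175.0472
Denominator Σ(x_t−x̄)² = 344.2040
r_3 = 175.0472 / 344.2040 = 0.509

0.509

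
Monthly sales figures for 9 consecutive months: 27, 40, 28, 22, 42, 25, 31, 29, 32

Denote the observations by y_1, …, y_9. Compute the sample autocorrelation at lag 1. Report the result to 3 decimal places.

-0.584

Mean ȳ = (27 + 40 + 28 + 22 + 42 + 25 + 31 + 29 + 32)/9 = 30.6667
Numerator Σ_{t=1}^{8}(y_t−ȳ)(y_{t+1}−ȳ) = -203.1111
Denominator Σ(y_t−ȳ)² = 348.0000
r_1 = -203.1111 / 348.0000 = -0.584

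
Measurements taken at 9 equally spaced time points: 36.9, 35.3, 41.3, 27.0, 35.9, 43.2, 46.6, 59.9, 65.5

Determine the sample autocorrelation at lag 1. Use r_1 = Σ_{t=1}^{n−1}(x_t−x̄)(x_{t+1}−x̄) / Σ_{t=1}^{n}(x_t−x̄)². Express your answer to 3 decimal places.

Mean x̄ = (36.9 + 35.3 + 41.3 + 27.0 + 35.9 + 43.2 + 46.6 + 59.9 + 65.5)/9 = 43.5111
Numerator Σ_{t=1}^{8}(x_t−x̄)(x_{t+1}−x̄) = 647.0199
Denominator Σ(x_t−x̄)² = 1208.3089
r_1 = 647.0199 / 1208.3089 = 0.535

0.535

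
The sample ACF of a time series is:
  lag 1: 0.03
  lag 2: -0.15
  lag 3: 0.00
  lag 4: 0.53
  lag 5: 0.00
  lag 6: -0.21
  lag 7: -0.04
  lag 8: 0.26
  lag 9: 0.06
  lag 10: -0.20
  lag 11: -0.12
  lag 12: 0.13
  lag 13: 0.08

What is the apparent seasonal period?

4

The largest autocorrelation is r_4 = 0.53, with a weaker echo at lag 8 (0.26); the remaining lags stay at or below 0.13.
The dominant spike at lag 4 indicates a seasonal period of 4.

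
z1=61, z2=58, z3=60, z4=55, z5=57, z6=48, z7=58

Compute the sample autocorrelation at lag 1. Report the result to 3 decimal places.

-0.090

Mean z̄ = (61 + 58 + 60 + 55 + 57 + 48 + 58)/7 = 56.7143
Σ(z_t−z̄)(z_{t+1}−z̄) = (5.5102) + (4.2245) + (-5.6327) + (-0.4898) + (-2.4898) + (-11.2041) = -10.0816
Denominator Σ(z_t−z̄)² = 111.4286
r_1 = -10.0816 / 111.4286 = -0.090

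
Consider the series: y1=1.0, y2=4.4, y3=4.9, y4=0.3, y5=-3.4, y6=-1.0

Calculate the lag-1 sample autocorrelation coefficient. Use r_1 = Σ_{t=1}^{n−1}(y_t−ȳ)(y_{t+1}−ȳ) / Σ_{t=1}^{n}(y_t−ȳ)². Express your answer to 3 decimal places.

0.441

Mean ȳ = (1.0 + 4.4 + 4.9 + 0.3 − 3.4 − 1.0)/6 = 1.0333
Deviations from mean: -0.0333, 3.3667, 3.8667, -0.7333, -4.4333, -2.0333
Σ(y_t−ȳ)(y_{t+1}−ȳ) = (-0.1122) + (13.0178) + (-2.8356) + (3.2511) + (9.0144) = 22.3356
Denominator Σ(y_t−ȳ)² = 50.6133
r_1 = 22.3356 / 50.6133 = 0.441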